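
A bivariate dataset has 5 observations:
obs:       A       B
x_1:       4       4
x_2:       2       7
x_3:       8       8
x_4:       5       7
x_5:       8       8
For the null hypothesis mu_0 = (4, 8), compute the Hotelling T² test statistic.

Step 1 — sample mean vector:
  mean(A) = (4 + 2 + 8 + 5 + 8) / 5 = 27/5 = 5.4
  mean(B) = (4 + 7 + 8 + 7 + 8) / 5 = 34/5 = 6.8
  x̄ = (5.4, 6.8),  deviation x̄ - mu_0 = (5.4, 6.8) - (4, 8) = (1.4, -1.2).

Step 2 — sample covariance matrix, S[i,j] = (1/(n-1)) · Σ_k (x_{k,i} - mean_i) · (x_{k,j} - mean_j), divisor n-1 = 4:
  S[A,A] = ((-1.4)·(-1.4) + (-3.4)·(-3.4) + (2.6)·(2.6) + (-0.4)·(-0.4) + (2.6)·(2.6)) / 4 = 27.2/4 = 6.8
  S[A,B] = ((-1.4)·(-2.8) + (-3.4)·(0.2) + (2.6)·(1.2) + (-0.4)·(0.2) + (2.6)·(1.2)) / 4 = 9.4/4 = 2.35
  S[B,B] = ((-2.8)·(-2.8) + (0.2)·(0.2) + (1.2)·(1.2) + (0.2)·(0.2) + (1.2)·(1.2)) / 4 = 10.8/4 = 2.7
  S = [[6.8, 2.35],
 [2.35, 2.7]].

Step 3 — invert S. det(S) = 6.8·2.7 - (2.35)² = 12.8375.
  S^{-1} = (1/det) · [[d, -b], [-b, a]] = [[0.2103, -0.1831],
 [-0.1831, 0.5297]].

Step 4 — quadratic form (x̄ - mu_0)^T · S^{-1} · (x̄ - mu_0):
  S^{-1} · (x̄ - mu_0) = (0.5141, -0.8919),
  (x̄ - mu_0)^T · [...] = (1.4)·(0.5141) + (-1.2)·(-0.8919) = 1.7901.

Step 5 — scale by n: T² = 5 · 1.7901 = 8.9503.

T² ≈ 8.9503


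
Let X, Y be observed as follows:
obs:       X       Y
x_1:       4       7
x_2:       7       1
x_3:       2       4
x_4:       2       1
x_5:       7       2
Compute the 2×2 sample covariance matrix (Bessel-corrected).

Step 1 — column means:
  mean(X) = (4 + 7 + 2 + 2 + 7) / 5 = 22/5 = 4.4
  mean(Y) = (7 + 1 + 4 + 1 + 2) / 5 = 15/5 = 3

Step 2 — sample covariance S[i,j] = (1/(n-1)) · Σ_k (x_{k,i} - mean_i) · (x_{k,j} - mean_j), with n-1 = 4.
  S[X,X] = ((-0.4)·(-0.4) + (2.6)·(2.6) + (-2.4)·(-2.4) + (-2.4)·(-2.4) + (2.6)·(2.6)) / 4 = 25.2/4 = 6.3
  S[X,Y] = ((-0.4)·(4) + (2.6)·(-2) + (-2.4)·(1) + (-2.4)·(-2) + (2.6)·(-1)) / 4 = -7/4 = -1.75
  S[Y,Y] = ((4)·(4) + (-2)·(-2) + (1)·(1) + (-2)·(-2) + (-1)·(-1)) / 4 = 26/4 = 6.5

S is symmetric (S[j,i] = S[i,j]). Assembling:

S = [[6.3, -1.75],
 [-1.75, 6.5]]


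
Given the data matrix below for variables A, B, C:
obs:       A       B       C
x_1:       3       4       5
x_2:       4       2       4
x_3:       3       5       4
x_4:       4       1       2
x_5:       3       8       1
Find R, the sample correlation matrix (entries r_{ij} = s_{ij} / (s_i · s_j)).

Step 1 — column means:
  mean(A) = (3 + 4 + 3 + 4 + 3) / 5 = 17/5 = 3.4
  mean(B) = (4 + 2 + 5 + 1 + 8) / 5 = 20/5 = 4
  mean(C) = (5 + 4 + 4 + 2 + 1) / 5 = 16/5 = 3.2

Step 2 — sample variances and covariances s[i,j] = (1/(n-1)) · Σ_k (x_{k,i} - mean_i) · (x_{k,j} - mean_j), with n-1 = 4:
  s[A,A] = ((-0.4)·(-0.4) + (0.6)·(0.6) + (-0.4)·(-0.4) + (0.6)·(0.6) + (-0.4)·(-0.4)) / 4 = 1.2/4 = 0.3
  s[A,B] = ((-0.4)·(0) + (0.6)·(-2) + (-0.4)·(1) + (0.6)·(-3) + (-0.4)·(4)) / 4 = -5/4 = -1.25
  s[A,C] = ((-0.4)·(1.8) + (0.6)·(0.8) + (-0.4)·(0.8) + (0.6)·(-1.2) + (-0.4)·(-2.2)) / 4 = -0.4/4 = -0.1
  s[B,B] = ((0)·(0) + (-2)·(-2) + (1)·(1) + (-3)·(-3) + (4)·(4)) / 4 = 30/4 = 7.5
  s[B,C] = ((0)·(1.8) + (-2)·(0.8) + (1)·(0.8) + (-3)·(-1.2) + (4)·(-2.2)) / 4 = -6/4 = -1.5
  s[C,C] = ((1.8)·(1.8) + (0.8)·(0.8) + (0.8)·(0.8) + (-1.2)·(-1.2) + (-2.2)·(-2.2)) / 4 = 10.8/4 = 2.7
  Sample standard deviations s_i = √(s[i,i]):
  s(A) = √(0.3) = 0.5477
  s(B) = √(7.5) = 2.7386
  s(C) = √(2.7) = 1.6432

Step 3 — r_{ij} = s_{ij} / (s_i · s_j):
  r[A,A] = 1 (diagonal).
  r[A,B] = -1.25 / (0.5477 · 2.7386) = -1.25 / 1.5 = -0.8333
  r[A,C] = -0.1 / (0.5477 · 1.6432) = -0.1 / 0.9 = -0.1111
  r[B,B] = 1 (diagonal).
  r[B,C] = -1.5 / (2.7386 · 1.6432) = -1.5 / 4.5 = -0.3333
  r[C,C] = 1 (diagonal).

R is symmetric with unit diagonal. Assembling:

R = [[1, -0.8333, -0.1111],
 [-0.8333, 1, -0.3333],
 [-0.1111, -0.3333, 1]]


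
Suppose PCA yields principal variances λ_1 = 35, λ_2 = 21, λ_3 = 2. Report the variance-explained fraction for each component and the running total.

Step 1 — total variance = trace(Sigma) = Σ λ_i = 35 + 21 + 2 = 58.

Step 2 — fraction explained by component i = λ_i / Σ λ:
  PC1: 35/58 = 0.6034
  PC2: 21/58 = 0.3621
  PC3: 2/58 = 0.0345

Step 3 — cumulative fraction after k components = (λ_1 + ... + λ_k) / Σ λ:
  k = 1: 35/58 = 0.6034
  k = 2: (35 + 21)/58 = 56/58 = 0.9655
  k = 3: (35 + 21 + 2)/58 = 58/58 = 1

Summary (fraction, with percent):

explained: PC1 0.6034 (60.34%), PC2 0.3621 (36.21%), PC3 0.0345 (3.45%);  cumulative: 0.6034, 0.9655, 1


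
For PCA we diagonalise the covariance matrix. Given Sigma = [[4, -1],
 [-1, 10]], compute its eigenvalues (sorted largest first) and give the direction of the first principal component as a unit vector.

Step 1 — characteristic polynomial of 2×2 Sigma:
  det(Sigma - λI) = λ² - trace · λ + det = 0.
  trace = 4 + 10 = 14, det = 4·10 - (-1)² = 39.
Step 2 — discriminant:
  Δ = trace² - 4·det = 196 - 156 = 40.
Step 3 — eigenvalues:
  λ = (trace ± √Δ)/2 = (14 ± 6.3246)/2,
  λ_1 = 10.1623,  λ_2 = 3.8377.

Step 4 — unit eigenvector for λ_1: solve (Sigma - λ_1 I)v = 0. First row:
  (4 - 10.1623)·v_x + (-1)·v_y = 0, i.e. (-6.1623)·v_x + (-1)·v_y = 0,
  so v ∝ (b, λ_1 - a) = (-1, 6.1623); multiply by -1 so the first entry is positive: u = (1, -6.1623).
  ||u|| = √((1)² + (-6.1623)²) = √(38.9737) ≈ 6.2429,
  v_1 = u/||u|| ≈ (0.1602, -0.9871) (||v_1|| = 1).

λ_1 = 10.1623,  λ_2 = 3.8377;  v_1 ≈ (0.1602, -0.9871)


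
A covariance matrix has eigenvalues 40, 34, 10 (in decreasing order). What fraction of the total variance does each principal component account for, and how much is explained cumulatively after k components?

Step 1 — total variance = trace(Sigma) = Σ λ_i = 40 + 34 + 10 = 84.

Step 2 — fraction explained by component i = λ_i / Σ λ:
  PC1: 40/84 = 0.4762
  PC2: 34/84 = 0.4048
  PC3: 10/84 = 0.119

Step 3 — cumulative fraction after k components = (λ_1 + ... + λ_k) / Σ λ:
  k = 1: 40/84 = 0.4762
  k = 2: (40 + 34)/84 = 74/84 = 0.881
  k = 3: (40 + 34 + 10)/84 = 84/84 = 1

Summary (fraction, with percent):

explained: PC1 0.4762 (47.62%), PC2 0.4048 (40.48%), PC3 0.119 (11.9%);  cumulative: 0.4762, 0.881, 1


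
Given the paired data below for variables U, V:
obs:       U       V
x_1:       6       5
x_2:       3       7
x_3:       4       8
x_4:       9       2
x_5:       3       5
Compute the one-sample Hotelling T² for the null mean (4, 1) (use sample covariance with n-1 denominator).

Step 1 — sample mean vector:
  mean(U) = (6 + 3 + 4 + 9 + 3) / 5 = 25/5 = 5
  mean(V) = (5 + 7 + 8 + 2 + 5) / 5 = 27/5 = 5.4
  x̄ = (5, 5.4),  deviation x̄ - mu_0 = (5, 5.4) - (4, 1) = (1, 4.4).

Step 2 — sample covariance matrix, S[i,j] = (1/(n-1)) · Σ_k (x_{k,i} - mean_i) · (x_{k,j} - mean_j), divisor n-1 = 4:
  S[U,U] = ((1)·(1) + (-2)·(-2) + (-1)·(-1) + (4)·(4) + (-2)·(-2)) / 4 = 26/4 = 6.5
  S[U,V] = ((1)·(-0.4) + (-2)·(1.6) + (-1)·(2.6) + (4)·(-3.4) + (-2)·(-0.4)) / 4 = -19/4 = -4.75
  S[V,V] = ((-0.4)·(-0.4) + (1.6)·(1.6) + (2.6)·(2.6) + (-3.4)·(-3.4) + (-0.4)·(-0.4)) / 4 = 21.2/4 = 5.3
  S = [[6.5, -4.75],
 [-4.75, 5.3]].

Step 3 — invert S. det(S) = 6.5·5.3 - (-4.75)² = 11.8875.
  S^{-1} = (1/det) · [[d, -b], [-b, a]] = [[0.4458, 0.3996],
 [0.3996, 0.5468]].

Step 4 — quadratic form (x̄ - mu_0)^T · S^{-1} · (x̄ - mu_0):
  S^{-1} · (x̄ - mu_0) = (2.204, 2.8055),
  (x̄ - mu_0)^T · [...] = (1)·(2.204) + (4.4)·(2.8055) = 14.5481.

Step 5 — scale by n: T² = 5 · 14.5481 = 72.7403.

T² ≈ 72.7403


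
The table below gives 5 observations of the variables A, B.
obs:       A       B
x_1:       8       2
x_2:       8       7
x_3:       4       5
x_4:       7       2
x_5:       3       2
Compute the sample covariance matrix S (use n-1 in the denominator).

Step 1 — column means:
  mean(A) = (8 + 8 + 4 + 7 + 3) / 5 = 30/5 = 6
  mean(B) = (2 + 7 + 5 + 2 + 2) / 5 = 18/5 = 3.6

Step 2 — sample covariance S[i,j] = (1/(n-1)) · Σ_k (x_{k,i} - mean_i) · (x_{k,j} - mean_j), with n-1 = 4.
  S[A,A] = ((2)·(2) + (2)·(2) + (-2)·(-2) + (1)·(1) + (-3)·(-3)) / 4 = 22/4 = 5.5
  S[A,B] = ((2)·(-1.6) + (2)·(3.4) + (-2)·(1.4) + (1)·(-1.6) + (-3)·(-1.6)) / 4 = 4/4 = 1
  S[B,B] = ((-1.6)·(-1.6) + (3.4)·(3.4) + (1.4)·(1.4) + (-1.6)·(-1.6) + (-1.6)·(-1.6)) / 4 = 21.2/4 = 5.3

S is symmetric (S[j,i] = S[i,j]). Assembling:

S = [[5.5, 1],
 [1, 5.3]]


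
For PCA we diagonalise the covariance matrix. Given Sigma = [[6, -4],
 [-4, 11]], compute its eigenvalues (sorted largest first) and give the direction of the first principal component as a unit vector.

Step 1 — characteristic polynomial of 2×2 Sigma:
  det(Sigma - λI) = λ² - trace · λ + det = 0.
  trace = 6 + 11 = 17, det = 6·11 - (-4)² = 50.
Step 2 — discriminant:
  Δ = trace² - 4·det = 289 - 200 = 89.
Step 3 — eigenvalues:
  λ = (trace ± √Δ)/2 = (17 ± 9.434)/2,
  λ_1 = 13.217,  λ_2 = 3.783.

Step 4 — unit eigenvector for λ_1: solve (Sigma - λ_1 I)v = 0. First row:
  (6 - 13.217)·v_x + (-4)·v_y = 0, i.e. (-7.217)·v_x + (-4)·v_y = 0,
  so v ∝ (b, λ_1 - a) = (-4, 7.217); multiply by -1 so the first entry is positive: u = (4, -7.217).
  ||u|| = √((4)² + (-7.217)²) = √(68.085) ≈ 8.2514,
  v_1 = u/||u|| ≈ (0.4848, -0.8746) (||v_1|| = 1).

λ_1 = 13.217,  λ_2 = 3.783;  v_1 ≈ (0.4848, -0.8746)


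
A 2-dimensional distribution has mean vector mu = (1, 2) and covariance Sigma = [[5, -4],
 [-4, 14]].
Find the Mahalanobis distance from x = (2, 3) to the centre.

Step 1 — centre the observation: (x - mu) = (1, 1).

Step 2 — invert Sigma. det(Sigma) = 5·14 - (-4)² = 54.
  Sigma^{-1} = (1/det) · [[d, -b], [-b, a]] = [[0.2593, 0.0741],
 [0.0741, 0.0926]].

Step 3 — form the quadratic (x - mu)^T · Sigma^{-1} · (x - mu):
  Sigma^{-1} · (x - mu) = (0.3333, 0.1667).
  (x - mu)^T · [Sigma^{-1} · (x - mu)] = (1)·(0.3333) + (1)·(0.1667) = 0.5.

Step 4 — take square root: d = √(0.5) ≈ 0.7071.

d(x, mu) = √(0.5) ≈ 0.7071


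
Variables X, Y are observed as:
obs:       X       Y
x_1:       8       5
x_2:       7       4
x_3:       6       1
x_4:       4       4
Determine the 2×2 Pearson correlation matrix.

Step 1 — column means:
  mean(X) = (8 + 7 + 6 + 4) / 4 = 25/4 = 6.25
  mean(Y) = (5 + 4 + 1 + 4) / 4 = 14/4 = 3.5

Step 2 — sample variances and covariances s[i,j] = (1/(n-1)) · Σ_k (x_{k,i} - mean_i) · (x_{k,j} - mean_j), with n-1 = 3:
  s[X,X] = ((1.75)·(1.75) + (0.75)·(0.75) + (-0.25)·(-0.25) + (-2.25)·(-2.25)) / 3 = 8.75/3 = 2.9167
  s[X,Y] = ((1.75)·(1.5) + (0.75)·(0.5) + (-0.25)·(-2.5) + (-2.25)·(0.5)) / 3 = 2.5/3 = 0.8333
  s[Y,Y] = ((1.5)·(1.5) + (0.5)·(0.5) + (-2.5)·(-2.5) + (0.5)·(0.5)) / 3 = 9/3 = 3
  Sample standard deviations s_i = √(s[i,i]):
  s(X) = √(2.9167) = 1.7078
  s(Y) = √(3) = 1.7321

Step 3 — r_{ij} = s_{ij} / (s_i · s_j):
  r[X,X] = 1 (diagonal).
  r[X,Y] = 0.8333 / (1.7078 · 1.7321) = 0.8333 / 2.958 = 0.2817
  r[Y,Y] = 1 (diagonal).

R is symmetric with unit diagonal. Assembling:

R = [[1, 0.2817],
 [0.2817, 1]]


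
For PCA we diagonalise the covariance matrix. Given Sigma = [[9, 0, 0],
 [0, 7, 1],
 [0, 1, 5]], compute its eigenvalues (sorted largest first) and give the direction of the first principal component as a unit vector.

Step 1 — characteristic polynomial p(λ) = det(λI - Sigma) = λ³ - tr·λ² + c_1·λ - det, where tr = trace, c_1 = sum of the principal 2×2 minors, det = det(Sigma):
  tr = 9 + 7 + 5 = 21,
  c_1 = (9·7 - (0)²) + (9·5 - (0)²) + (7·5 - (1)²) = 63 + 45 + 34 = 142,
  det = 9·(7·5 - (1)²) - (0)·((0)·5 - (1)·(0)) + (0)·((0)·(1) - 7·(0)) = 9·(34) - (0)·(0) + (0)·(0) = 306.
  So p(λ) = λ³ - 21λ² + 142λ - 306.
Step 2 — look for an integer root (rational root theorem: any rational root is an integer divisor of 306). Testing λ = 9:
  p(9) = 729 - 1701 + 1278 - 306 = 0  ✓
  Dividing out (λ - 9): p(λ) = (λ - 9)(λ² - 12λ + 34).
Step 3 — remaining eigenvalues from the quadratic λ² - 12λ + 34 = 0:
  Δ = 12² - 4·34 = 144 - 136 = 8,  λ = (12 ± √8)/2 = (12 ± 2.8284)/2 ≈ 7.4142 or 4.5858.
  Sorted: λ_1 = 9,  λ_2 = 7.4142,  λ_3 = 4.5858  (check: sum = 21 = tr ✓).

Step 4 — unit eigenvector for λ_1 = 9: v spans the null space of (Sigma - λ_1 I), whose rows are
  r_1 = (0, 0, 0),  r_2 = (0, -2, 1),  r_3 = (0, 1, -4).
  v is orthogonal to every row, so take v ∝ r_2 × r_3 = ((-2)·(-4) - (1)·(1), (1)·(0) - (0)·(-4), (0)·(1) - (-2)·(0)) = (7, 0, 0).
  Rescale (divide by 7): u = (1, 0, 0).
  ||u|| = √((1)² + (0)² + (0)²) = √(1) = 1,  v_1 = u/||u|| ≈ (1, 0, 0) (||v_1|| = 1).

λ_1 = 9,  λ_2 = 7.4142,  λ_3 = 4.5858;  v_1 ≈ (1, 0, 0)


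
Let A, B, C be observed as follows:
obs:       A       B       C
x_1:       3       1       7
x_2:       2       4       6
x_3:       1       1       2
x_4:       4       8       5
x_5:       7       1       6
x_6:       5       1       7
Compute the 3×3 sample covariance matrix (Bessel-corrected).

Step 1 — column means:
  mean(A) = (3 + 2 + 1 + 4 + 7 + 5) / 6 = 22/6 = 3.6667
  mean(B) = (1 + 4 + 1 + 8 + 1 + 1) / 6 = 16/6 = 2.6667
  mean(C) = (7 + 6 + 2 + 5 + 6 + 7) / 6 = 33/6 = 5.5

Step 2 — sample covariance S[i,j] = (1/(n-1)) · Σ_k (x_{k,i} - mean_i) · (x_{k,j} - mean_j), with n-1 = 5.
  S[A,A] = ((-0.6667)·(-0.6667) + (-1.6667)·(-1.6667) + (-2.6667)·(-2.6667) + (0.3333)·(0.3333) + (3.3333)·(3.3333) + (1.3333)·(1.3333)) / 5 = 23.3333/5 = 4.6667
  S[A,B] = ((-0.6667)·(-1.6667) + (-1.6667)·(1.3333) + (-2.6667)·(-1.6667) + (0.3333)·(5.3333) + (3.3333)·(-1.6667) + (1.3333)·(-1.6667)) / 5 = -2.6667/5 = -0.5333
  S[A,C] = ((-0.6667)·(1.5) + (-1.6667)·(0.5) + (-2.6667)·(-3.5) + (0.3333)·(-0.5) + (3.3333)·(0.5) + (1.3333)·(1.5)) / 5 = 11/5 = 2.2
  S[B,B] = ((-1.6667)·(-1.6667) + (1.3333)·(1.3333) + (-1.6667)·(-1.6667) + (5.3333)·(5.3333) + (-1.6667)·(-1.6667) + (-1.6667)·(-1.6667)) / 5 = 41.3333/5 = 8.2667
  S[B,C] = ((-1.6667)·(1.5) + (1.3333)·(0.5) + (-1.6667)·(-3.5) + (5.3333)·(-0.5) + (-1.6667)·(0.5) + (-1.6667)·(1.5)) / 5 = -2/5 = -0.4
  S[C,C] = ((1.5)·(1.5) + (0.5)·(0.5) + (-3.5)·(-3.5) + (-0.5)·(-0.5) + (0.5)·(0.5) + (1.5)·(1.5)) / 5 = 17.5/5 = 3.5

S is symmetric (S[j,i] = S[i,j]). Assembling:

S = [[4.6667, -0.5333, 2.2],
 [-0.5333, 8.2667, -0.4],
 [2.2, -0.4, 3.5]]


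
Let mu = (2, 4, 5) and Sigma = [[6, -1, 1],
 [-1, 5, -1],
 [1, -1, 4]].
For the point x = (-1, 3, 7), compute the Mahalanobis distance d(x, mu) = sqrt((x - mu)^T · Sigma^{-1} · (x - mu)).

Step 1 — centre the observation: (x - mu) = (-3, -1, 2).

Step 2 — invert Sigma (cofactor / det for 3×3, or solve directly):
  Sigma^{-1} = [[0.1776, 0.028, -0.0374],
 [0.028, 0.215, 0.0467],
 [-0.0374, 0.0467, 0.271]].

Step 3 — form the quadratic (x - mu)^T · Sigma^{-1} · (x - mu):
  Sigma^{-1} · (x - mu) = (-0.6355, -0.2056, 0.6075).
  (x - mu)^T · [Sigma^{-1} · (x - mu)] = (-3)·(-0.6355) + (-1)·(-0.2056) + (2)·(0.6075) = 3.3271.

Step 4 — take square root: d = √(3.3271) ≈ 1.824.

d(x, mu) = √(3.3271) ≈ 1.824


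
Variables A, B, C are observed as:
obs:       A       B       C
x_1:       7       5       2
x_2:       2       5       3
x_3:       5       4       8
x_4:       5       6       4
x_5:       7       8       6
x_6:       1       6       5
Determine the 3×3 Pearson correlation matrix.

Step 1 — column means:
  mean(A) = (7 + 2 + 5 + 5 + 7 + 1) / 6 = 27/6 = 4.5
  mean(B) = (5 + 5 + 4 + 6 + 8 + 6) / 6 = 34/6 = 5.6667
  mean(C) = (2 + 3 + 8 + 4 + 6 + 5) / 6 = 28/6 = 4.6667

Step 2 — sample variances and covariances s[i,j] = (1/(n-1)) · Σ_k (x_{k,i} - mean_i) · (x_{k,j} - mean_j), with n-1 = 5:
  s[A,A] = ((2.5)·(2.5) + (-2.5)·(-2.5) + (0.5)·(0.5) + (0.5)·(0.5) + (2.5)·(2.5) + (-3.5)·(-3.5)) / 5 = 31.5/5 = 6.3
  s[A,B] = ((2.5)·(-0.6667) + (-2.5)·(-0.6667) + (0.5)·(-1.6667) + (0.5)·(0.3333) + (2.5)·(2.3333) + (-3.5)·(0.3333)) / 5 = 4/5 = 0.8
  s[A,C] = ((2.5)·(-2.6667) + (-2.5)·(-1.6667) + (0.5)·(3.3333) + (0.5)·(-0.6667) + (2.5)·(1.3333) + (-3.5)·(0.3333)) / 5 = 1/5 = 0.2
  s[B,B] = ((-0.6667)·(-0.6667) + (-0.6667)·(-0.6667) + (-1.6667)·(-1.6667) + (0.3333)·(0.3333) + (2.3333)·(2.3333) + (0.3333)·(0.3333)) / 5 = 9.3333/5 = 1.8667
  s[B,C] = ((-0.6667)·(-2.6667) + (-0.6667)·(-1.6667) + (-1.6667)·(3.3333) + (0.3333)·(-0.6667) + (2.3333)·(1.3333) + (0.3333)·(0.3333)) / 5 = 0.3333/5 = 0.0667
  s[C,C] = ((-2.6667)·(-2.6667) + (-1.6667)·(-1.6667) + (3.3333)·(3.3333) + (-0.6667)·(-0.6667) + (1.3333)·(1.3333) + (0.3333)·(0.3333)) / 5 = 23.3333/5 = 4.6667
  Sample standard deviations s_i = √(s[i,i]):
  s(A) = √(6.3) = 2.51
  s(B) = √(1.8667) = 1.3663
  s(C) = √(4.6667) = 2.1602

Step 3 — r_{ij} = s_{ij} / (s_i · s_j):
  r[A,A] = 1 (diagonal).
  r[A,B] = 0.8 / (2.51 · 1.3663) = 0.8 / 3.4293 = 0.2333
  r[A,C] = 0.2 / (2.51 · 2.1602) = 0.2 / 5.4222 = 0.0369
  r[B,B] = 1 (diagonal).
  r[B,C] = 0.0667 / (1.3663 · 2.1602) = 0.0667 / 2.9515 = 0.0226
  r[C,C] = 1 (diagonal).

R is symmetric with unit diagonal. Assembling:

R = [[1, 0.2333, 0.0369],
 [0.2333, 1, 0.0226],
 [0.0369, 0.0226, 1]]


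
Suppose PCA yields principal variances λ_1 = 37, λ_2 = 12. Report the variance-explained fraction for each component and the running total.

Step 1 — total variance = trace(Sigma) = Σ λ_i = 37 + 12 = 49.

Step 2 — fraction explained by component i = λ_i / Σ λ:
  PC1: 37/49 = 0.7551
  PC2: 12/49 = 0.2449

Step 3 — cumulative fraction after k components = (λ_1 + ... + λ_k) / Σ λ:
  k = 1: 37/49 = 0.7551
  k = 2: (37 + 12)/49 = 49/49 = 1

Summary (fraction, with percent):

explained: PC1 0.7551 (75.51%), PC2 0.2449 (24.49%);  cumulative: 0.7551, 1


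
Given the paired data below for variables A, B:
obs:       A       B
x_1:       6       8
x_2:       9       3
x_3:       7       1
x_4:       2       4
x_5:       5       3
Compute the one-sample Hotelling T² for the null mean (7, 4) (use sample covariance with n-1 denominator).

Step 1 — sample mean vector:
  mean(A) = (6 + 9 + 7 + 2 + 5) / 5 = 29/5 = 5.8
  mean(B) = (8 + 3 + 1 + 4 + 3) / 5 = 19/5 = 3.8
  x̄ = (5.8, 3.8),  deviation x̄ - mu_0 = (5.8, 3.8) - (7, 4) = (-1.2, -0.2).

Step 2 — sample covariance matrix, S[i,j] = (1/(n-1)) · Σ_k (x_{k,i} - mean_i) · (x_{k,j} - mean_j), divisor n-1 = 4:
  S[A,A] = ((0.2)·(0.2) + (3.2)·(3.2) + (1.2)·(1.2) + (-3.8)·(-3.8) + (-0.8)·(-0.8)) / 4 = 26.8/4 = 6.7
  S[A,B] = ((0.2)·(4.2) + (3.2)·(-0.8) + (1.2)·(-2.8) + (-3.8)·(0.2) + (-0.8)·(-0.8)) / 4 = -5.2/4 = -1.3
  S[B,B] = ((4.2)·(4.2) + (-0.8)·(-0.8) + (-2.8)·(-2.8) + (0.2)·(0.2) + (-0.8)·(-0.8)) / 4 = 26.8/4 = 6.7
  S = [[6.7, -1.3],
 [-1.3, 6.7]].

Step 3 — invert S. det(S) = 6.7·6.7 - (-1.3)² = 43.2.
  S^{-1} = (1/det) · [[d, -b], [-b, a]] = [[0.1551, 0.0301],
 [0.0301, 0.1551]].

Step 4 — quadratic form (x̄ - mu_0)^T · S^{-1} · (x̄ - mu_0):
  S^{-1} · (x̄ - mu_0) = (-0.1921, -0.0671),
  (x̄ - mu_0)^T · [...] = (-1.2)·(-0.1921) + (-0.2)·(-0.0671) = 0.244.

Step 5 — scale by n: T² = 5 · 0.244 = 1.2199.

T² ≈ 1.2199


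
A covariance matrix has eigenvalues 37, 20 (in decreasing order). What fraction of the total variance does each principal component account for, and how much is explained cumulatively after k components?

Step 1 — total variance = trace(Sigma) = Σ λ_i = 37 + 20 = 57.

Step 2 — fraction explained by component i = λ_i / Σ λ:
  PC1: 37/57 = 0.6491
  PC2: 20/57 = 0.3509

Step 3 — cumulative fraction after k components = (λ_1 + ... + λ_k) / Σ λ:
  k = 1: 37/57 = 0.6491
  k = 2: (37 + 20)/57 = 57/57 = 1

Summary (fraction, with percent):

explained: PC1 0.6491 (64.91%), PC2 0.3509 (35.09%);  cumulative: 0.6491, 1


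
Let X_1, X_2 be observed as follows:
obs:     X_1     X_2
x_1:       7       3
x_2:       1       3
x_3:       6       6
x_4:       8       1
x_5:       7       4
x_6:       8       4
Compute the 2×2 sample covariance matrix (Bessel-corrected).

Step 1 — column means:
  mean(X_1) = (7 + 1 + 6 + 8 + 7 + 8) / 6 = 37/6 = 6.1667
  mean(X_2) = (3 + 3 + 6 + 1 + 4 + 4) / 6 = 21/6 = 3.5

Step 2 — sample covariance S[i,j] = (1/(n-1)) · Σ_k (x_{k,i} - mean_i) · (x_{k,j} - mean_j), with n-1 = 5.
  S[X_1,X_1] = ((0.8333)·(0.8333) + (-5.1667)·(-5.1667) + (-0.1667)·(-0.1667) + (1.8333)·(1.8333) + (0.8333)·(0.8333) + (1.8333)·(1.8333)) / 5 = 34.8333/5 = 6.9667
  S[X_1,X_2] = ((0.8333)·(-0.5) + (-5.1667)·(-0.5) + (-0.1667)·(2.5) + (1.8333)·(-2.5) + (0.8333)·(0.5) + (1.8333)·(0.5)) / 5 = -1.5/5 = -0.3
  S[X_2,X_2] = ((-0.5)·(-0.5) + (-0.5)·(-0.5) + (2.5)·(2.5) + (-2.5)·(-2.5) + (0.5)·(0.5) + (0.5)·(0.5)) / 5 = 13.5/5 = 2.7

S is symmetric (S[j,i] = S[i,j]). Assembling:

S = [[6.9667, -0.3],
 [-0.3, 2.7]]


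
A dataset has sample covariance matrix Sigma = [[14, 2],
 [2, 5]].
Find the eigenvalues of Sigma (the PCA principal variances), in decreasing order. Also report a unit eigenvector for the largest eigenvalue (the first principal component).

Step 1 — characteristic polynomial of 2×2 Sigma:
  det(Sigma - λI) = λ² - trace · λ + det = 0.
  trace = 14 + 5 = 19, det = 14·5 - (2)² = 66.
Step 2 — discriminant:
  Δ = trace² - 4·det = 361 - 264 = 97.
Step 3 — eigenvalues:
  λ = (trace ± √Δ)/2 = (19 ± 9.8489)/2,
  λ_1 = 14.4244,  λ_2 = 4.5756.

Step 4 — unit eigenvector for λ_1: solve (Sigma - λ_1 I)v = 0. First row:
  (14 - 14.4244)·v_x + (2)·v_y = 0, i.e. (-0.4244)·v_x + (2)·v_y = 0,
  so v ∝ (b, λ_1 - a) = (2, 0.4244) = u.
  ||u|| = √((2)² + (0.4244)²) = √(4.1801) ≈ 2.0445,
  v_1 = u/||u|| ≈ (0.9782, 0.2076) (||v_1|| = 1).

λ_1 = 14.4244,  λ_2 = 4.5756;  v_1 ≈ (0.9782, 0.2076)


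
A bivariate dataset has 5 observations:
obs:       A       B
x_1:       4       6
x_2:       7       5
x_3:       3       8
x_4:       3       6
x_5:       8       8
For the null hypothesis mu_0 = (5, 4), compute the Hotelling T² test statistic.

Step 1 — sample mean vector:
  mean(A) = (4 + 7 + 3 + 3 + 8) / 5 = 25/5 = 5
  mean(B) = (6 + 5 + 8 + 6 + 8) / 5 = 33/5 = 6.6
  x̄ = (5, 6.6),  deviation x̄ - mu_0 = (5, 6.6) - (5, 4) = (0, 2.6).

Step 2 — sample covariance matrix, S[i,j] = (1/(n-1)) · Σ_k (x_{k,i} - mean_i) · (x_{k,j} - mean_j), divisor n-1 = 4:
  S[A,A] = ((-1)·(-1) + (2)·(2) + (-2)·(-2) + (-2)·(-2) + (3)·(3)) / 4 = 22/4 = 5.5
  S[A,B] = ((-1)·(-0.6) + (2)·(-1.6) + (-2)·(1.4) + (-2)·(-0.6) + (3)·(1.4)) / 4 = 0/4 = 0
  S[B,B] = ((-0.6)·(-0.6) + (-1.6)·(-1.6) + (1.4)·(1.4) + (-0.6)·(-0.6) + (1.4)·(1.4)) / 4 = 7.2/4 = 1.8
  S = [[5.5, 0],
 [0, 1.8]].

Step 3 — invert S. det(S) = 5.5·1.8 - (0)² = 9.9.
  S^{-1} = (1/det) · [[d, -b], [-b, a]] = [[0.1818, 0],
 [0, 0.5556]].

Step 4 — quadratic form (x̄ - mu_0)^T · S^{-1} · (x̄ - mu_0):
  S^{-1} · (x̄ - mu_0) = (0, 1.4444),
  (x̄ - mu_0)^T · [...] = (0)·(0) + (2.6)·(1.4444) = 3.7556.

Step 5 — scale by n: T² = 5 · 3.7556 = 18.7778.

T² ≈ 18.7778


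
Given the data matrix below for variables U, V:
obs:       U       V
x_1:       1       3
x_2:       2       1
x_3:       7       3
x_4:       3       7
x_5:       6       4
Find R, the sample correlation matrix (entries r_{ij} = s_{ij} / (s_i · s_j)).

Step 1 — column means:
  mean(U) = (1 + 2 + 7 + 3 + 6) / 5 = 19/5 = 3.8
  mean(V) = (3 + 1 + 3 + 7 + 4) / 5 = 18/5 = 3.6

Step 2 — sample variances and covariances s[i,j] = (1/(n-1)) · Σ_k (x_{k,i} - mean_i) · (x_{k,j} - mean_j), with n-1 = 4:
  s[U,U] = ((-2.8)·(-2.8) + (-1.8)·(-1.8) + (3.2)·(3.2) + (-0.8)·(-0.8) + (2.2)·(2.2)) / 4 = 26.8/4 = 6.7
  s[U,V] = ((-2.8)·(-0.6) + (-1.8)·(-2.6) + (3.2)·(-0.6) + (-0.8)·(3.4) + (2.2)·(0.4)) / 4 = 2.6/4 = 0.65
  s[V,V] = ((-0.6)·(-0.6) + (-2.6)·(-2.6) + (-0.6)·(-0.6) + (3.4)·(3.4) + (0.4)·(0.4)) / 4 = 19.2/4 = 4.8
  Sample standard deviations s_i = √(s[i,i]):
  s(U) = √(6.7) = 2.5884
  s(V) = √(4.8) = 2.1909

Step 3 — r_{ij} = s_{ij} / (s_i · s_j):
  r[U,U] = 1 (diagonal).
  r[U,V] = 0.65 / (2.5884 · 2.1909) = 0.65 / 5.671 = 0.1146
  r[V,V] = 1 (diagonal).

R is symmetric with unit diagonal. Assembling:

R = [[1, 0.1146],
 [0.1146, 1]]


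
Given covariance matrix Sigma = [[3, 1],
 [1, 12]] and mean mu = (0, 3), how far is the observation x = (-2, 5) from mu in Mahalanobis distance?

Step 1 — centre the observation: (x - mu) = (-2, 2).

Step 2 — invert Sigma. det(Sigma) = 3·12 - (1)² = 35.
  Sigma^{-1} = (1/det) · [[d, -b], [-b, a]] = [[0.3429, -0.0286],
 [-0.0286, 0.0857]].

Step 3 — form the quadratic (x - mu)^T · Sigma^{-1} · (x - mu):
  Sigma^{-1} · (x - mu) = (-0.7429, 0.2286).
  (x - mu)^T · [Sigma^{-1} · (x - mu)] = (-2)·(-0.7429) + (2)·(0.2286) = 1.9429.

Step 4 — take square root: d = √(1.9429) ≈ 1.3939.

d(x, mu) = √(1.9429) ≈ 1.3939


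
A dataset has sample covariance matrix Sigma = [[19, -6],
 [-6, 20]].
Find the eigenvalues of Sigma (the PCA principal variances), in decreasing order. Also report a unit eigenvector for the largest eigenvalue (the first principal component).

Step 1 — characteristic polynomial of 2×2 Sigma:
  det(Sigma - λI) = λ² - trace · λ + det = 0.
  trace = 19 + 20 = 39, det = 19·20 - (-6)² = 344.
Step 2 — discriminant:
  Δ = trace² - 4·det = 1521 - 1376 = 145.
Step 3 — eigenvalues:
  λ = (trace ± √Δ)/2 = (39 ± 12.0416)/2,
  λ_1 = 25.5208,  λ_2 = 13.4792.

Step 4 — unit eigenvector for λ_1: solve (Sigma - λ_1 I)v = 0. First row:
  (19 - 25.5208)·v_x + (-6)·v_y = 0, i.e. (-6.5208)·v_x + (-6)·v_y = 0,
  so v ∝ (b, λ_1 - a) = (-6, 6.5208); multiply by -1 so the first entry is positive: u = (6, -6.5208).
  ||u|| = √((6)² + (-6.5208)²) = √(78.5208) ≈ 8.8612,
  v_1 = u/||u|| ≈ (0.6771, -0.7359) (||v_1|| = 1).

λ_1 = 25.5208,  λ_2 = 13.4792;  v_1 ≈ (0.6771, -0.7359)


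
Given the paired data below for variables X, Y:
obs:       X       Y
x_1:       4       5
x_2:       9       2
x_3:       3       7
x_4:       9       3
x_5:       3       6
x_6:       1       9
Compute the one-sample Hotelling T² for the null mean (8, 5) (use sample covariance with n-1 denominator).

Step 1 — sample mean vector:
  mean(X) = (4 + 9 + 3 + 9 + 3 + 1) / 6 = 29/6 = 4.8333
  mean(Y) = (5 + 2 + 7 + 3 + 6 + 9) / 6 = 32/6 = 5.3333
  x̄ = (4.8333, 5.3333),  deviation x̄ - mu_0 = (4.8333, 5.3333) - (8, 5) = (-3.1667, 0.3333).

Step 2 — sample covariance matrix, S[i,j] = (1/(n-1)) · Σ_k (x_{k,i} - mean_i) · (x_{k,j} - mean_j), divisor n-1 = 5:
  S[X,X] = ((-0.8333)·(-0.8333) + (4.1667)·(4.1667) + (-1.8333)·(-1.8333) + (4.1667)·(4.1667) + (-1.8333)·(-1.8333) + (-3.8333)·(-3.8333)) / 5 = 56.8333/5 = 11.3667
  S[X,Y] = ((-0.8333)·(-0.3333) + (4.1667)·(-3.3333) + (-1.8333)·(1.6667) + (4.1667)·(-2.3333) + (-1.8333)·(0.6667) + (-3.8333)·(3.6667)) / 5 = -41.6667/5 = -8.3333
  S[Y,Y] = ((-0.3333)·(-0.3333) + (-3.3333)·(-3.3333) + (1.6667)·(1.6667) + (-2.3333)·(-2.3333) + (0.6667)·(0.6667) + (3.6667)·(3.6667)) / 5 = 33.3333/5 = 6.6667
  S = [[11.3667, -8.3333],
 [-8.3333, 6.6667]].

Step 3 — invert S. det(S) = 11.3667·6.6667 - (-8.3333)² = 6.3333.
  S^{-1} = (1/det) · [[d, -b], [-b, a]] = [[1.0526, 1.3158],
 [1.3158, 1.7947]].

Step 4 — quadratic form (x̄ - mu_0)^T · S^{-1} · (x̄ - mu_0):
  S^{-1} · (x̄ - mu_0) = (-2.8947, -3.5684),
  (x̄ - mu_0)^T · [...] = (-3.1667)·(-2.8947) + (0.3333)·(-3.5684) = 7.9772.

Step 5 — scale by n: T² = 6 · 7.9772 = 47.8632.

T² ≈ 47.8632


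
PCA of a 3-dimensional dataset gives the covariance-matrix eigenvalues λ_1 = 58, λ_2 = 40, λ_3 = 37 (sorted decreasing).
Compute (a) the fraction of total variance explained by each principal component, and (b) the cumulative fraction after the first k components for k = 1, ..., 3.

Step 1 — total variance = trace(Sigma) = Σ λ_i = 58 + 40 + 37 = 135.

Step 2 — fraction explained by component i = λ_i / Σ λ:
  PC1: 58/135 = 0.4296
  PC2: 40/135 = 0.2963
  PC3: 37/135 = 0.2741

Step 3 — cumulative fraction after k components = (λ_1 + ... + λ_k) / Σ λ:
  k = 1: 58/135 = 0.4296
  k = 2: (58 + 40)/135 = 98/135 = 0.7259
  k = 3: (58 + 40 + 37)/135 = 135/135 = 1

Summary (fraction, with percent):

explained: PC1 0.4296 (42.96%), PC2 0.2963 (29.63%), PC3 0.2741 (27.41%);  cumulative: 0.4296, 0.7259, 1


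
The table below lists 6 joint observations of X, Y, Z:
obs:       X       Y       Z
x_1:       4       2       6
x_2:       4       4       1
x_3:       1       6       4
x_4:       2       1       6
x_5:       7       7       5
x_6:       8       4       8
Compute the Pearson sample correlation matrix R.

Step 1 — column means:
  mean(X) = (4 + 4 + 1 + 2 + 7 + 8) / 6 = 26/6 = 4.3333
  mean(Y) = (2 + 4 + 6 + 1 + 7 + 4) / 6 = 24/6 = 4
  mean(Z) = (6 + 1 + 4 + 6 + 5 + 8) / 6 = 30/6 = 5

Step 2 — sample variances and covariances s[i,j] = (1/(n-1)) · Σ_k (x_{k,i} - mean_i) · (x_{k,j} - mean_j), with n-1 = 5:
  s[X,X] = ((-0.3333)·(-0.3333) + (-0.3333)·(-0.3333) + (-3.3333)·(-3.3333) + (-2.3333)·(-2.3333) + (2.6667)·(2.6667) + (3.6667)·(3.6667)) / 5 = 37.3333/5 = 7.4667
  s[X,Y] = ((-0.3333)·(-2) + (-0.3333)·(0) + (-3.3333)·(2) + (-2.3333)·(-3) + (2.6667)·(3) + (3.6667)·(0)) / 5 = 9/5 = 1.8
  s[X,Z] = ((-0.3333)·(1) + (-0.3333)·(-4) + (-3.3333)·(-1) + (-2.3333)·(1) + (2.6667)·(0) + (3.6667)·(3)) / 5 = 13/5 = 2.6
  s[Y,Y] = ((-2)·(-2) + (0)·(0) + (2)·(2) + (-3)·(-3) + (3)·(3) + (0)·(0)) / 5 = 26/5 = 5.2
  s[Y,Z] = ((-2)·(1) + (0)·(-4) + (2)·(-1) + (-3)·(1) + (3)·(0) + (0)·(3)) / 5 = -7/5 = -1.4
  s[Z,Z] = ((1)·(1) + (-4)·(-4) + (-1)·(-1) + (1)·(1) + (0)·(0) + (3)·(3)) / 5 = 28/5 = 5.6
  Sample standard deviations s_i = √(s[i,i]):
  s(X) = √(7.4667) = 2.7325
  s(Y) = √(5.2) = 2.2804
  s(Z) = √(5.6) = 2.3664

Step 3 — r_{ij} = s_{ij} / (s_i · s_j):
  r[X,X] = 1 (diagonal).
  r[X,Y] = 1.8 / (2.7325 · 2.2804) = 1.8 / 6.2311 = 0.2889
  r[X,Z] = 2.6 / (2.7325 · 2.3664) = 2.6 / 6.4663 = 0.4021
  r[Y,Y] = 1 (diagonal).
  r[Y,Z] = -1.4 / (2.2804 · 2.3664) = -1.4 / 5.3963 = -0.2594
  r[Z,Z] = 1 (diagonal).

R is symmetric with unit diagonal. Assembling:

R = [[1, 0.2889, 0.4021],
 [0.2889, 1, -0.2594],
 [0.4021, -0.2594, 1]]


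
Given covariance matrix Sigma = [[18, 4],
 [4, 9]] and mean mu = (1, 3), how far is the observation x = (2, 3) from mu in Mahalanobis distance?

Step 1 — centre the observation: (x - mu) = (1, 0).

Step 2 — invert Sigma. det(Sigma) = 18·9 - (4)² = 146.
  Sigma^{-1} = (1/det) · [[d, -b], [-b, a]] = [[0.0616, -0.0274],
 [-0.0274, 0.1233]].

Step 3 — form the quadratic (x - mu)^T · Sigma^{-1} · (x - mu):
  Sigma^{-1} · (x - mu) = (0.0616, -0.0274).
  (x - mu)^T · [Sigma^{-1} · (x - mu)] = (1)·(0.0616) + (0)·(-0.0274) = 0.0616.

Step 4 — take square root: d = √(0.0616) ≈ 0.2483.

d(x, mu) = √(0.0616) ≈ 0.2483


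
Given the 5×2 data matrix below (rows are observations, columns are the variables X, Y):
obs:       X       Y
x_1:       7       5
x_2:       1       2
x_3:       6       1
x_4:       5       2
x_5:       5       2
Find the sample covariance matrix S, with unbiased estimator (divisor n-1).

Step 1 — column means:
  mean(X) = (7 + 1 + 6 + 5 + 5) / 5 = 24/5 = 4.8
  mean(Y) = (5 + 2 + 1 + 2 + 2) / 5 = 12/5 = 2.4

Step 2 — sample covariance S[i,j] = (1/(n-1)) · Σ_k (x_{k,i} - mean_i) · (x_{k,j} - mean_j), with n-1 = 4.
  S[X,X] = ((2.2)·(2.2) + (-3.8)·(-3.8) + (1.2)·(1.2) + (0.2)·(0.2) + (0.2)·(0.2)) / 4 = 20.8/4 = 5.2
  S[X,Y] = ((2.2)·(2.6) + (-3.8)·(-0.4) + (1.2)·(-1.4) + (0.2)·(-0.4) + (0.2)·(-0.4)) / 4 = 5.4/4 = 1.35
  S[Y,Y] = ((2.6)·(2.6) + (-0.4)·(-0.4) + (-1.4)·(-1.4) + (-0.4)·(-0.4) + (-0.4)·(-0.4)) / 4 = 9.2/4 = 2.3

S is symmetric (S[j,i] = S[i,j]). Assembling:

S = [[5.2, 1.35],
 [1.35, 2.3]]


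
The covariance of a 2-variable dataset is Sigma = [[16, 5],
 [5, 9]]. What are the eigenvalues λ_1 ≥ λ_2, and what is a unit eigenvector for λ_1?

Step 1 — characteristic polynomial of 2×2 Sigma:
  det(Sigma - λI) = λ² - trace · λ + det = 0.
  trace = 16 + 9 = 25, det = 16·9 - (5)² = 119.
Step 2 — discriminant:
  Δ = trace² - 4·det = 625 - 476 = 149.
Step 3 — eigenvalues:
  λ = (trace ± √Δ)/2 = (25 ± 12.2066)/2,
  λ_1 = 18.6033,  λ_2 = 6.3967.

Step 4 — unit eigenvector for λ_1: solve (Sigma - λ_1 I)v = 0. First row:
  (16 - 18.6033)·v_x + (5)·v_y = 0, i.e. (-2.6033)·v_x + (5)·v_y = 0,
  so v ∝ (b, λ_1 - a) = (5, 2.6033) = u.
  ||u|| = √((5)² + (2.6033)²) = √(31.7771) ≈ 5.6371,
  v_1 = u/||u|| ≈ (0.887, 0.4618) (||v_1|| = 1).

λ_1 = 18.6033,  λ_2 = 6.3967;  v_1 ≈ (0.887, 0.4618)


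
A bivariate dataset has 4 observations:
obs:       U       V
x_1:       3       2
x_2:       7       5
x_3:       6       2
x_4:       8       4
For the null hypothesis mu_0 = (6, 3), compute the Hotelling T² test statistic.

Step 1 — sample mean vector:
  mean(U) = (3 + 7 + 6 + 8) / 4 = 24/4 = 6
  mean(V) = (2 + 5 + 2 + 4) / 4 = 13/4 = 3.25
  x̄ = (6, 3.25),  deviation x̄ - mu_0 = (6, 3.25) - (6, 3) = (0, 0.25).

Step 2 — sample covariance matrix, S[i,j] = (1/(n-1)) · Σ_k (x_{k,i} - mean_i) · (x_{k,j} - mean_j), divisor n-1 = 3:
  S[U,U] = ((-3)·(-3) + (1)·(1) + (0)·(0) + (2)·(2)) / 3 = 14/3 = 4.6667
  S[U,V] = ((-3)·(-1.25) + (1)·(1.75) + (0)·(-1.25) + (2)·(0.75)) / 3 = 7/3 = 2.3333
  S[V,V] = ((-1.25)·(-1.25) + (1.75)·(1.75) + (-1.25)·(-1.25) + (0.75)·(0.75)) / 3 = 6.75/3 = 2.25
  S = [[4.6667, 2.3333],
 [2.3333, 2.25]].

Step 3 — invert S. det(S) = 4.6667·2.25 - (2.3333)² = 5.0556.
  S^{-1} = (1/det) · [[d, -b], [-b, a]] = [[0.4451, -0.4615],
 [-0.4615, 0.9231]].

Step 4 — quadratic form (x̄ - mu_0)^T · S^{-1} · (x̄ - mu_0):
  S^{-1} · (x̄ - mu_0) = (-0.1154, 0.2308),
  (x̄ - mu_0)^T · [...] = (0)·(-0.1154) + (0.25)·(0.2308) = 0.0577.

Step 5 — scale by n: T² = 4 · 0.0577 = 0.2308.

T² ≈ 0.2308


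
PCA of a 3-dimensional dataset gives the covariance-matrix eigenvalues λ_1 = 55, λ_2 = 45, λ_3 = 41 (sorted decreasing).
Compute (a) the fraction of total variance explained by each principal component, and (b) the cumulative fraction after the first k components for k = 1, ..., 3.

Step 1 — total variance = trace(Sigma) = Σ λ_i = 55 + 45 + 41 = 141.

Step 2 — fraction explained by component i = λ_i / Σ λ:
  PC1: 55/141 = 0.3901
  PC2: 45/141 = 0.3191
  PC3: 41/141 = 0.2908

Step 3 — cumulative fraction after k components = (λ_1 + ... + λ_k) / Σ λ:
  k = 1: 55/141 = 0.3901
  k = 2: (55 + 45)/141 = 100/141 = 0.7092
  k = 3: (55 + 45 + 41)/141 = 141/141 = 1

Summary (fraction, with percent):

explained: PC1 0.3901 (39.01%), PC2 0.3191 (31.91%), PC3 0.2908 (29.08%);  cumulative: 0.3901, 0.7092, 1


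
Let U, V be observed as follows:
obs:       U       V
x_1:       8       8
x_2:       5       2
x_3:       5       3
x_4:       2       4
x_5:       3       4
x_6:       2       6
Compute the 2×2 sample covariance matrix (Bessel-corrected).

Step 1 — column means:
  mean(U) = (8 + 5 + 5 + 2 + 3 + 2) / 6 = 25/6 = 4.1667
  mean(V) = (8 + 2 + 3 + 4 + 4 + 6) / 6 = 27/6 = 4.5

Step 2 — sample covariance S[i,j] = (1/(n-1)) · Σ_k (x_{k,i} - mean_i) · (x_{k,j} - mean_j), with n-1 = 5.
  S[U,U] = ((3.8333)·(3.8333) + (0.8333)·(0.8333) + (0.8333)·(0.8333) + (-2.1667)·(-2.1667) + (-1.1667)·(-1.1667) + (-2.1667)·(-2.1667)) / 5 = 26.8333/5 = 5.3667
  S[U,V] = ((3.8333)·(3.5) + (0.8333)·(-2.5) + (0.8333)·(-1.5) + (-2.1667)·(-0.5) + (-1.1667)·(-0.5) + (-2.1667)·(1.5)) / 5 = 8.5/5 = 1.7
  S[V,V] = ((3.5)·(3.5) + (-2.5)·(-2.5) + (-1.5)·(-1.5) + (-0.5)·(-0.5) + (-0.5)·(-0.5) + (1.5)·(1.5)) / 5 = 23.5/5 = 4.7

S is symmetric (S[j,i] = S[i,j]). Assembling:

S = [[5.3667, 1.7],
 [1.7, 4.7]]


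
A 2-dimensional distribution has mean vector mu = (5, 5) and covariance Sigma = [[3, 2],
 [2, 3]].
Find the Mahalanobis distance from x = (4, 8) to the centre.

Step 1 — centre the observation: (x - mu) = (-1, 3).

Step 2 — invert Sigma. det(Sigma) = 3·3 - (2)² = 5.
  Sigma^{-1} = (1/det) · [[d, -b], [-b, a]] = [[0.6, -0.4],
 [-0.4, 0.6]].

Step 3 — form the quadratic (x - mu)^T · Sigma^{-1} · (x - mu):
  Sigma^{-1} · (x - mu) = (-1.8, 2.2).
  (x - mu)^T · [Sigma^{-1} · (x - mu)] = (-1)·(-1.8) + (3)·(2.2) = 8.4.

Step 4 — take square root: d = √(8.4) ≈ 2.8983.

d(x, mu) = √(8.4) ≈ 2.8983


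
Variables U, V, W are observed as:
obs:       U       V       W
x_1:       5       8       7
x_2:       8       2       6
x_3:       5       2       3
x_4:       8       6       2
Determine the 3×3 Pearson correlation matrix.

Step 1 — column means:
  mean(U) = (5 + 8 + 5 + 8) / 4 = 26/4 = 6.5
  mean(V) = (8 + 2 + 2 + 6) / 4 = 18/4 = 4.5
  mean(W) = (7 + 6 + 3 + 2) / 4 = 18/4 = 4.5

Step 2 — sample variances and covariances s[i,j] = (1/(n-1)) · Σ_k (x_{k,i} - mean_i) · (x_{k,j} - mean_j), with n-1 = 3:
  s[U,U] = ((-1.5)·(-1.5) + (1.5)·(1.5) + (-1.5)·(-1.5) + (1.5)·(1.5)) / 3 = 9/3 = 3
  s[U,V] = ((-1.5)·(3.5) + (1.5)·(-2.5) + (-1.5)·(-2.5) + (1.5)·(1.5)) / 3 = -3/3 = -1
  s[U,W] = ((-1.5)·(2.5) + (1.5)·(1.5) + (-1.5)·(-1.5) + (1.5)·(-2.5)) / 3 = -3/3 = -1
  s[V,V] = ((3.5)·(3.5) + (-2.5)·(-2.5) + (-2.5)·(-2.5) + (1.5)·(1.5)) / 3 = 27/3 = 9
  s[V,W] = ((3.5)·(2.5) + (-2.5)·(1.5) + (-2.5)·(-1.5) + (1.5)·(-2.5)) / 3 = 5/3 = 1.6667
  s[W,W] = ((2.5)·(2.5) + (1.5)·(1.5) + (-1.5)·(-1.5) + (-2.5)·(-2.5)) / 3 = 17/3 = 5.6667
  Sample standard deviations s_i = √(s[i,i]):
  s(U) = √(3) = 1.7321
  s(V) = √(9) = 3
  s(W) = √(5.6667) = 2.3805

Step 3 — r_{ij} = s_{ij} / (s_i · s_j):
  r[U,U] = 1 (diagonal).
  r[U,V] = -1 / (1.7321 · 3) = -1 / 5.1962 = -0.1925
  r[U,W] = -1 / (1.7321 · 2.3805) = -1 / 4.1231 = -0.2425
  r[V,V] = 1 (diagonal).
  r[V,W] = 1.6667 / (3 · 2.3805) = 1.6667 / 7.1414 = 0.2334
  r[W,W] = 1 (diagonal).

R is symmetric with unit diagonal. Assembling:

R = [[1, -0.1925, -0.2425],
 [-0.1925, 1, 0.2334],
 [-0.2425, 0.2334, 1]]


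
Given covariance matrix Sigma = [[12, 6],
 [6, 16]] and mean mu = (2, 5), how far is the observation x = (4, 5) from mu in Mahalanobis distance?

Step 1 — centre the observation: (x - mu) = (2, 0).

Step 2 — invert Sigma. det(Sigma) = 12·16 - (6)² = 156.
  Sigma^{-1} = (1/det) · [[d, -b], [-b, a]] = [[0.1026, -0.0385],
 [-0.0385, 0.0769]].

Step 3 — form the quadratic (x - mu)^T · Sigma^{-1} · (x - mu):
  Sigma^{-1} · (x - mu) = (0.2051, -0.0769).
  (x - mu)^T · [Sigma^{-1} · (x - mu)] = (2)·(0.2051) + (0)·(-0.0769) = 0.4103.

Step 4 — take square root: d = √(0.4103) ≈ 0.6405.

d(x, mu) = √(0.4103) ≈ 0.6405


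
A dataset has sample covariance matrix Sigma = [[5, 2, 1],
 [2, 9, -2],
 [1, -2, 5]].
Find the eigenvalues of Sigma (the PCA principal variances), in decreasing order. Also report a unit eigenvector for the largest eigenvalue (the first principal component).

Step 1 — characteristic polynomial p(λ) = det(λI - Sigma) = λ³ - tr·λ² + c_1·λ - det, where tr = trace, c_1 = sum of the principal 2×2 minors, det = det(Sigma):
  tr = 5 + 9 + 5 = 19,
  c_1 = (5·9 - (2)²) + (5·5 - (1)²) + (9·5 - (-2)²) = 41 + 24 + 41 = 106,
  det = 5·(9·5 - (-2)²) - (2)·((2)·5 - (-2)·(1)) + (1)·((2)·(-2) - 9·(1)) = 5·(41) - (2)·(12) + (1)·(-13) = 168.
  So p(λ) = λ³ - 19λ² + 106λ - 168.
Step 2 — look for an integer root (rational root theorem: any rational root is an integer divisor of 168). Testing λ = 6:
  p(6) = 216 - 684 + 636 - 168 = 0  ✓
  Dividing out (λ - 6): p(λ) = (λ - 6)(λ² - 13λ + 28).
Step 3 — remaining eigenvalues from the quadratic λ² - 13λ + 28 = 0:
  Δ = 13² - 4·28 = 169 - 112 = 57,  λ = (13 ± √57)/2 = (13 ± 7.5498)/2 ≈ 10.2749 or 2.7251.
  Sorted: λ_1 = 10.2749,  λ_2 = 6,  λ_3 = 2.7251  (check: sum = 19 = tr ✓).

Step 4 — unit eigenvector for λ_1 ≈ 10.2749: v spans the null space of (Sigma - λ_1 I), whose rows are
  r_1 = (-5.2749, 2, 1),  r_2 = (2, -1.2749, -2),  r_3 = (1, -2, -5.2749).
  v is orthogonal to every row, so take v ∝ r_1 × r_2 = ((2)·(-2) - (1)·(-1.2749), (1)·(2) - (-5.2749)·(-2), (-5.2749)·(-1.2749) - (2)·(2)) ≈ (-2.7251, -8.5498, 2.7251).
  Rescale (multiply by -1 so the first nonzero entry is positive): u = (2.7251, 8.5498, -2.7251).
  ||u|| = √((2.7251)² + (8.5498)² + (-2.7251)²) = √(87.9518) ≈ 9.3783,  v_1 = u/||u|| ≈ (0.2906, 0.9117, -0.2906) (||v_1|| = 1).

λ_1 = 10.2749,  λ_2 = 6,  λ_3 = 2.7251;  v_1 ≈ (0.2906, 0.9117, -0.2906)
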